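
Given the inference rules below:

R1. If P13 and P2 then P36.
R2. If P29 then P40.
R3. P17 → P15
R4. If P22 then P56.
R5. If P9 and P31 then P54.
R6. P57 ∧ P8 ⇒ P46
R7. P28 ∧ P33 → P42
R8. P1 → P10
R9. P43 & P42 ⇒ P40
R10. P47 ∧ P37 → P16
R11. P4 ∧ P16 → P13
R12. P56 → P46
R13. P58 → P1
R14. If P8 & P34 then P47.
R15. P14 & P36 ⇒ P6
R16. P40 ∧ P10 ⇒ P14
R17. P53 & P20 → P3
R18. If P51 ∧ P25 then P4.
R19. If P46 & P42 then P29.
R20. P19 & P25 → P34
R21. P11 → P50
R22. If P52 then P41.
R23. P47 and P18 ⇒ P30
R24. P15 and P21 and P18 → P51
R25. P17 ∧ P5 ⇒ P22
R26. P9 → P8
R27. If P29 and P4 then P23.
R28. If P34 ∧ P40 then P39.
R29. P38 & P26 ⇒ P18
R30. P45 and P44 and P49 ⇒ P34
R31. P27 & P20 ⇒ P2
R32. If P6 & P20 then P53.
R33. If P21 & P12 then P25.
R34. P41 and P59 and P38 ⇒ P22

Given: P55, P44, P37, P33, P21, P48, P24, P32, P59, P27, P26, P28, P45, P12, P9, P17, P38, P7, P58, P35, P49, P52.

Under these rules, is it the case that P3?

Forward chaining from the given facts derives: P15, P42, P1, P41, P8, P18, P34, P25, P22, P56, P10, P46, P47, P29, P30, P51, P40, P16, P14, P4, P23, P39, P13.
The only rule concluding P3 is R17, which needs P53; that is never established.

No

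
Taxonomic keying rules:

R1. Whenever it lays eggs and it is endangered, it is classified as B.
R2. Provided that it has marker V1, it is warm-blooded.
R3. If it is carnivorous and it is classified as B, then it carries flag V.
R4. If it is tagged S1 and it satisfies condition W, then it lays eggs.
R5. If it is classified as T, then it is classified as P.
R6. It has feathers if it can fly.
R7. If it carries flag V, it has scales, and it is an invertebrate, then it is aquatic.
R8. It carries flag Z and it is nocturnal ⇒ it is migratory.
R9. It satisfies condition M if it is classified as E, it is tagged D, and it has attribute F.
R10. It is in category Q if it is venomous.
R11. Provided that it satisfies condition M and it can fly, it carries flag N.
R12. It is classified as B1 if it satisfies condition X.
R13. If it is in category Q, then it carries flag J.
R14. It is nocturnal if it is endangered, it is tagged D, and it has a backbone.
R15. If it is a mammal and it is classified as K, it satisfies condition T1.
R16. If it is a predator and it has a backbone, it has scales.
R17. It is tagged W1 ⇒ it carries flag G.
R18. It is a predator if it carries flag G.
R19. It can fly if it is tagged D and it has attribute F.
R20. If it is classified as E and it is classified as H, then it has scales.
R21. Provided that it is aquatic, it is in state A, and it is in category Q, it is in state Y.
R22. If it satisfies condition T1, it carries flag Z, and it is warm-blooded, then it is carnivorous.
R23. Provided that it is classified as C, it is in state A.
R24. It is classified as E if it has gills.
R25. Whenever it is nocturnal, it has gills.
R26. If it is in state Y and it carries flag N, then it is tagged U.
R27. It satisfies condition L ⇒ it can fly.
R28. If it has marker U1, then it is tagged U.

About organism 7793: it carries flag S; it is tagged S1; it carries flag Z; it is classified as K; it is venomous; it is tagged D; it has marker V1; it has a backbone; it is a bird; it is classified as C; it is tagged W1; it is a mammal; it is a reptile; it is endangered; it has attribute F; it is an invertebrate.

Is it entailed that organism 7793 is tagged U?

No

Forward chaining from the given facts derives: is warm-blooded, is in category Q, carries flag J, is nocturnal, satisfies condition T1, carries flag G, is a predator, can fly, is carnivorous, is in state A, has gills, has feathers, is migratory, has scales, is classified as E, satisfies condition M, carries flag N.
Rules concluding "it is tagged U": R26 needs "it is in state Y"; R28 needs "it has marker U1" — none of these are established.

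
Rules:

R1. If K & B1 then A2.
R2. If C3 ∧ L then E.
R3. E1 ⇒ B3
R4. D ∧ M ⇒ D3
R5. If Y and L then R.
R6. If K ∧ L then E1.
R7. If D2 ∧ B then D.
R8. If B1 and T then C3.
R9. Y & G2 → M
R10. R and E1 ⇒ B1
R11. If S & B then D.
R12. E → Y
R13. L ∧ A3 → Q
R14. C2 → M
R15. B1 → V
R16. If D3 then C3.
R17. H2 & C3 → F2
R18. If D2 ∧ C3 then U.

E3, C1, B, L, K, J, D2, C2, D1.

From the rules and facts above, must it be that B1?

E1  (by R6: K, L)
D  (by R7: D2, B)
M  (by R14: C2)
D3  (by R4: D, M)
C3  (by R16: D3)
E  (by R2: C3, L)
Y  (by R12: E)
R  (by R5: Y, L)
B1  (by R10: R, E1)

Yes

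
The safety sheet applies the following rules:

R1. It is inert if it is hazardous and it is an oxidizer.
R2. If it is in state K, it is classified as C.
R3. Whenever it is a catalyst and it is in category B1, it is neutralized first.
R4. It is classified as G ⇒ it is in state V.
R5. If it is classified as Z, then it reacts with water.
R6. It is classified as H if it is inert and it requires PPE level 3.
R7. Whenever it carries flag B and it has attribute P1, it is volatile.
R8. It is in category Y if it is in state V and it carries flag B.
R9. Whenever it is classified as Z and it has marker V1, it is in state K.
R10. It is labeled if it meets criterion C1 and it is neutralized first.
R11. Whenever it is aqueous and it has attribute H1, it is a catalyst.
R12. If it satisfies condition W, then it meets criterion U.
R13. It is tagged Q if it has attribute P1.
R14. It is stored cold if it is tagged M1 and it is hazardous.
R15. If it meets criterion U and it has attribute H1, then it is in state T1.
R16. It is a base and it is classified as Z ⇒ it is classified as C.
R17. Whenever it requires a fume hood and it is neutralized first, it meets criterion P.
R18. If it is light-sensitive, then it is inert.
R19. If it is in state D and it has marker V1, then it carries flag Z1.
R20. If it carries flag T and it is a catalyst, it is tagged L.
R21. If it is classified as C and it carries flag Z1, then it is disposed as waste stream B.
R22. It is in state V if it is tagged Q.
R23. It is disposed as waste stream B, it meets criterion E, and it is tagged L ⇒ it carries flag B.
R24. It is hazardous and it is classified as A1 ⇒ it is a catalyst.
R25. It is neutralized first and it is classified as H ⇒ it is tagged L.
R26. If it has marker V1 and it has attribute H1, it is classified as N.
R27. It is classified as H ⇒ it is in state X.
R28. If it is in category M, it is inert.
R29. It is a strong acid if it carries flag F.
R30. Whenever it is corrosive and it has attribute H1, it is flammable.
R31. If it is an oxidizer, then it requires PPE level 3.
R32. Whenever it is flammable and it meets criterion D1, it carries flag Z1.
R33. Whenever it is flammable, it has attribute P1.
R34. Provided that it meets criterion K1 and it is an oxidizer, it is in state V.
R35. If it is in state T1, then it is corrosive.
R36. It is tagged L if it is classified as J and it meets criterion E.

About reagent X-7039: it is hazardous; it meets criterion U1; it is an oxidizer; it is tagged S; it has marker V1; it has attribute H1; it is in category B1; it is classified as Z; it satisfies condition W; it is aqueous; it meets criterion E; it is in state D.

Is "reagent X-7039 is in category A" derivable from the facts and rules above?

Forward chaining from the given facts derives: is inert, reacts with water, is in state K, is a catalyst, meets criterion U, is in state T1, carries flag Z1, is classified as N, requires PPE level 3, is corrosive, is classified as C, is neutralized first, is classified as H, is disposed as waste stream B, is tagged L, is in state X, is flammable, has attribute P1, is tagged Q, is in state V, carries flag B, is volatile, is in category Y.
No rule has "it is in category A" as its conclusion, and it is not among the given facts.

No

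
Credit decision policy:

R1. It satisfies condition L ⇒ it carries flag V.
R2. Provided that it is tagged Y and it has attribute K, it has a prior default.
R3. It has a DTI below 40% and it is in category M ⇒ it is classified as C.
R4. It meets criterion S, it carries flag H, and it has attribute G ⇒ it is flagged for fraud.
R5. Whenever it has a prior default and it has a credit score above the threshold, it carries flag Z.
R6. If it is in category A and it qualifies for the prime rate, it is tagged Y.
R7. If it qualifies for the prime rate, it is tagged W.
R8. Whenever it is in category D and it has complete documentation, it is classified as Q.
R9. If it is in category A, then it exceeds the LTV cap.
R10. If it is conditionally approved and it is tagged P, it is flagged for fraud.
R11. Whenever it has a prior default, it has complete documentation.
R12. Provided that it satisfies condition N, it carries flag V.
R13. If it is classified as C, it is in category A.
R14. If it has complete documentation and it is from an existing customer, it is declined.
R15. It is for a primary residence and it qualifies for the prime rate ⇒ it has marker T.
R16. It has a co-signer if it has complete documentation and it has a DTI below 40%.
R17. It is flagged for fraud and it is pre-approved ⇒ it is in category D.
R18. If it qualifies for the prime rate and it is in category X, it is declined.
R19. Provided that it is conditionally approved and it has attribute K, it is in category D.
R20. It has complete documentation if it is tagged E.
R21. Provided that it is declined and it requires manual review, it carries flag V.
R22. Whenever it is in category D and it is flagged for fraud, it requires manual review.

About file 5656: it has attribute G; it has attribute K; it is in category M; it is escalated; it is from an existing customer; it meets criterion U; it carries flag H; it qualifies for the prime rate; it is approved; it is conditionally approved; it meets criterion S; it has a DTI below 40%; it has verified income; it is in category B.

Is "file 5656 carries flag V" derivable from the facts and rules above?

By R3 (it has a DTI below 40%, it is in category M): it is classified as C.
By R4 (it meets criterion S, it carries flag H, it has attribute G): it is flagged for fraud.
By R13 (it is classified as C): it is in category A.
By R19 (it is conditionally approved, it has attribute K): it is in category D.
By R22 (it is in category D, it is flagged for fraud): it requires manual review.
By R6 (it is in category A, it qualifies for the prime rate): it is tagged Y.
By R2 (it is tagged Y, it has attribute K): it has a prior default.
By R11 (it has a prior default): it has complete documentation.
By R14 (it has complete documentation, it is from an existing customer): it is declined.
By R21 (it is declined, it requires manual review): it carries flag V.

Yes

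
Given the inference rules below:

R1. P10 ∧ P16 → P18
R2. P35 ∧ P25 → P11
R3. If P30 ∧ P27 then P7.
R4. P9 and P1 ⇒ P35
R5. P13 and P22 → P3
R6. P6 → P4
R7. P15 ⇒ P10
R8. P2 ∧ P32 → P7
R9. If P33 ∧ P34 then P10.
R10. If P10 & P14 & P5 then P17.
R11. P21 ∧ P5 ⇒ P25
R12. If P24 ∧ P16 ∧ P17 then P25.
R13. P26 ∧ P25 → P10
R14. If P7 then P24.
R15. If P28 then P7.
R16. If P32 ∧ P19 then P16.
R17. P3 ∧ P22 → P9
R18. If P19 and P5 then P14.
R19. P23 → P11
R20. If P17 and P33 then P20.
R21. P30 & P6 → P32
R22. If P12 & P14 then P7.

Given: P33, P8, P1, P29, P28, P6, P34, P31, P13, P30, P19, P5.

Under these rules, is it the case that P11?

Forward chaining from the given facts derives: P4, P10, P7, P14, P32, P17, P24, P16, P20, P18, P25.
Rules concluding P11: R2 needs P35; R19 needs P23 — none of these are established.

No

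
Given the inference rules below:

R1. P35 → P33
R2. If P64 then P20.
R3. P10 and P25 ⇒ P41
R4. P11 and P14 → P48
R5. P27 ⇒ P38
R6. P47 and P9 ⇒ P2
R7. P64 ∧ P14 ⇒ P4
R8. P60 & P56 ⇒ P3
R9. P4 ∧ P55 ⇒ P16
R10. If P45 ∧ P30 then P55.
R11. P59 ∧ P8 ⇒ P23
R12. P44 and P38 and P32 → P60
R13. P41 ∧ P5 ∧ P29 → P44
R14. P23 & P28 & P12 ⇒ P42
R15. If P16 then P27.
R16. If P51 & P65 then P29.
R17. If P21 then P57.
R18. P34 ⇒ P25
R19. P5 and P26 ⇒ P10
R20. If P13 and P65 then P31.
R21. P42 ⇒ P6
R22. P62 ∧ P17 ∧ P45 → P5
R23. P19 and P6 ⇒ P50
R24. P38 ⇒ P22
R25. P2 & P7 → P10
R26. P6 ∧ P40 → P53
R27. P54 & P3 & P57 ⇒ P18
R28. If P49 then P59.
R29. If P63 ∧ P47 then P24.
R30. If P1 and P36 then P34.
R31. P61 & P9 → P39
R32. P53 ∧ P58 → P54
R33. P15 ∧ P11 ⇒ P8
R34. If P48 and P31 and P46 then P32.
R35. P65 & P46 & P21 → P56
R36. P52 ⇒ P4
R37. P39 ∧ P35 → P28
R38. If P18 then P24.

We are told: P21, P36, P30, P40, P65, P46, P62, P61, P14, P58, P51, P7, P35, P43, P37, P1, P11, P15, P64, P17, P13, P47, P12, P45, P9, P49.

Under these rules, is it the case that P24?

P48  (by R4: P11, P14)
P2  (by R6: P47, P9)
P4  (by R7: P64, P14)
P55  (by R10: P45, P30)
P29  (by R16: P51, P65)
P57  (by R17: P21)
P31  (by R20: P13, P65)
P5  (by R22: P62, P17, P45)
P10  (by R25: P2, P7)
P59  (by R28: P49)
P34  (by R30: P1, P36)
P39  (by R31: P61, P9)
P8  (by R33: P15, P11)
P32  (by R34: P48, P31, P46)
P56  (by R35: P65, P46, P21)
P28  (by R37: P39, P35)
P16  (by R9: P4, P55)
P23  (by R11: P59, P8)
P42  (by R14: P23, P28, P12)
P27  (by R15: P16)
P25  (by R18: P34)
P6  (by R21: P42)
P53  (by R26: P6, P40)
P54  (by R32: P53, P58)
P41  (by R3: P10, P25)
P38  (by R5: P27)
P44  (by R13: P41, P5, P29)
P60  (by R12: P44, P38, P32)
P3  (by R8: P60, P56)
P18  (by R27: P54, P3, P57)
P24  (by R38: P18)

Yes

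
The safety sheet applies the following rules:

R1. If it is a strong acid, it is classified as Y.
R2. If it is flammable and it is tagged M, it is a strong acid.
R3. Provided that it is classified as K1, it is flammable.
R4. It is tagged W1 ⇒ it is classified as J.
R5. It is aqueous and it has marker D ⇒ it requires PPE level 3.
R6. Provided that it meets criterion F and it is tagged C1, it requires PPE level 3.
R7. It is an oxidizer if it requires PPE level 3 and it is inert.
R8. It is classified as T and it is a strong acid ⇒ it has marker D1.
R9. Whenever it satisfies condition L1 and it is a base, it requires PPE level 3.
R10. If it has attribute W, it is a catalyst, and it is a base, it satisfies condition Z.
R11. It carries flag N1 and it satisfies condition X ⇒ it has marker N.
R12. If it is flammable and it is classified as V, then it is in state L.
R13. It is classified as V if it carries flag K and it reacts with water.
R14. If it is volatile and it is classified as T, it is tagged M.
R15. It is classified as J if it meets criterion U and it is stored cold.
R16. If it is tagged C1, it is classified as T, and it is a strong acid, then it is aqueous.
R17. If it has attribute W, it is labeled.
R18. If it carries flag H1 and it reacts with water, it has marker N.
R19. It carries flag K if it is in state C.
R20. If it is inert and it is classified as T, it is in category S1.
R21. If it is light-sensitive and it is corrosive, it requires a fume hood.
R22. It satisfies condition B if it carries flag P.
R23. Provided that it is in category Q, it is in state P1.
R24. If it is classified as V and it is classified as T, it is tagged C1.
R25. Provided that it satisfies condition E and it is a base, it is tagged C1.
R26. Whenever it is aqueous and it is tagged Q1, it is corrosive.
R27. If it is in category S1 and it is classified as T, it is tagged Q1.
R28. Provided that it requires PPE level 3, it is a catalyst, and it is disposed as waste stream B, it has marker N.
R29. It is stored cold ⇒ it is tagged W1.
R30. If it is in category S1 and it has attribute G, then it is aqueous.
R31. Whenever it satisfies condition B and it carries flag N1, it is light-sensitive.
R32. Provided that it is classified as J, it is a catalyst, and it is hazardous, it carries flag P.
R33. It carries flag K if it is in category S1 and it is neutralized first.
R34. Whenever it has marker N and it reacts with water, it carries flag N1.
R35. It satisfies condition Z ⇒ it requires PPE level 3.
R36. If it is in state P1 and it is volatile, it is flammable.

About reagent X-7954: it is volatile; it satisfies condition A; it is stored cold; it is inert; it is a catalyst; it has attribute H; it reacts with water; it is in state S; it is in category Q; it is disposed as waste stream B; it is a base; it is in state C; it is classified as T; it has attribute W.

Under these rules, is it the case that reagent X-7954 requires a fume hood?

No

Forward chaining from the given facts derives: satisfies condition Z, is tagged M, is labeled, carries flag K, is in category S1, is in state P1, is tagged Q1, is tagged W1, requires PPE level 3, is flammable, is a strong acid, is classified as J, is an oxidizer, has marker D1, is classified as V, is tagged C1, has marker N, carries flag N1, is classified as Y, is in state L, is aqueous, is corrosive.
The only rule concluding "it requires a fume hood" is R21, which needs "it is light-sensitive"; that is never established.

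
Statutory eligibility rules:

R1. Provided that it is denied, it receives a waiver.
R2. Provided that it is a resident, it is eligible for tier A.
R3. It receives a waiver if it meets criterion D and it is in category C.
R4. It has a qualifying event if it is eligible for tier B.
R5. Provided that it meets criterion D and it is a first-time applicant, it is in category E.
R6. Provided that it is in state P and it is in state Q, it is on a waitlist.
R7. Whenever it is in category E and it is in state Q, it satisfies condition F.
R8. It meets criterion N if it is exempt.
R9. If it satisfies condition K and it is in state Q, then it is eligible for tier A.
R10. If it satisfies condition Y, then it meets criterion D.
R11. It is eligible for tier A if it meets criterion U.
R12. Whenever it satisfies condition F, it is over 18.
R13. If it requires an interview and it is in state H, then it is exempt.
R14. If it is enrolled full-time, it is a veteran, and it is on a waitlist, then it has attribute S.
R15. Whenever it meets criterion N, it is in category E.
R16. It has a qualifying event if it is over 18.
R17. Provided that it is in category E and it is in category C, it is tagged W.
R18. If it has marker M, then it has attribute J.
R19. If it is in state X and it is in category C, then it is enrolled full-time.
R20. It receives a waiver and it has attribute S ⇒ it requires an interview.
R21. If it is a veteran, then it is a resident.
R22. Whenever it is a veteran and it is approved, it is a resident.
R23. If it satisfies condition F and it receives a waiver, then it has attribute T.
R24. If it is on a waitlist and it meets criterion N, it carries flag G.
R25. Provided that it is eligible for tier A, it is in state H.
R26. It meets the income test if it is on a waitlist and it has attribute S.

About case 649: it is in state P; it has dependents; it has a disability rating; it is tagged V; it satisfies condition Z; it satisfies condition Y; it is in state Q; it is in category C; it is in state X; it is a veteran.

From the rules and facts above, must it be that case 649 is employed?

Forward chaining from the given facts derives: is on a waitlist, meets criterion D, is enrolled full-time, is a resident, is eligible for tier A, receives a waiver, has attribute S, requires an interview, is in state H, meets the income test, is exempt, meets criterion N, is in category E, is tagged W, carries flag G, satisfies condition F, is over 18, has a qualifying event, has attribute T.
No rule has "it is employed" as its conclusion, and it is not among the given facts.

No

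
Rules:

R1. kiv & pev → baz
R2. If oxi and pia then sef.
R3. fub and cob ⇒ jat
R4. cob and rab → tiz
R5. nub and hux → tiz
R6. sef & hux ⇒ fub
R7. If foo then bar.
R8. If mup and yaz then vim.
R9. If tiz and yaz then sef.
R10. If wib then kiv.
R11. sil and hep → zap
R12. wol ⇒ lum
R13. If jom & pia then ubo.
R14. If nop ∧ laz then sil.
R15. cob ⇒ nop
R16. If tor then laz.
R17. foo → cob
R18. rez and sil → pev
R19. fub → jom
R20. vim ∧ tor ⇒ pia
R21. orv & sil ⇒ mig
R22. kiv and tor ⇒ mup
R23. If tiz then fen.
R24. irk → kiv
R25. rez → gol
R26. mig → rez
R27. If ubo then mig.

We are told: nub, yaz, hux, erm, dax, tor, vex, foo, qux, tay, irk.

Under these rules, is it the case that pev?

tiz  (by R5: nub, hux)
sef  (by R9: tiz, yaz)
laz  (by R16: tor)
cob  (by R17: foo)
kiv  (by R24: irk)
fub  (by R6: sef, hux)
nop  (by R15: cob)
jom  (by R19: fub)
mup  (by R22: kiv, tor)
vim  (by R8: mup, yaz)
sil  (by R14: nop, laz)
pia  (by R20: vim, tor)
ubo  (by R13: jom, pia)
mig  (by R27: ubo)
rez  (by R26: mig)
pev  (by R18: rez, sil)

Yes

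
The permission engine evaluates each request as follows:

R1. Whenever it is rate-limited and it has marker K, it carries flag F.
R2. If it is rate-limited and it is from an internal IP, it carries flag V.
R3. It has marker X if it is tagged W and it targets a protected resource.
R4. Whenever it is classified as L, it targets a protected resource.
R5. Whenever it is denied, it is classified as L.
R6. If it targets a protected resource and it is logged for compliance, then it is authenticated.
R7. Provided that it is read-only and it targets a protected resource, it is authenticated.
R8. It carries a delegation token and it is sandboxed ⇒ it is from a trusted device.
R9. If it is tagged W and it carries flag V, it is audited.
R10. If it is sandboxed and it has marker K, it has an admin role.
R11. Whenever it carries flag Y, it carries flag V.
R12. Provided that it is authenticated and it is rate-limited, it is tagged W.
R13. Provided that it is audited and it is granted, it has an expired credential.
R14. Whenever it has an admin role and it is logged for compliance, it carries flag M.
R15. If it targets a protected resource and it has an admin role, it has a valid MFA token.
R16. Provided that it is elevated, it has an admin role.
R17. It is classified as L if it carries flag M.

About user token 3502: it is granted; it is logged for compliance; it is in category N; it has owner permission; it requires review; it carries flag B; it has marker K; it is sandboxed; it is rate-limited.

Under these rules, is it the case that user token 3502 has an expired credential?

No

Forward chaining from the given facts derives: carries flag F, has an admin role, carries flag M, is classified as L, targets a protected resource, is authenticated, is tagged W, has a valid MFA token, has marker X.
The only rule concluding "it has an expired credential" is R13, which needs "it is audited"; that is never established.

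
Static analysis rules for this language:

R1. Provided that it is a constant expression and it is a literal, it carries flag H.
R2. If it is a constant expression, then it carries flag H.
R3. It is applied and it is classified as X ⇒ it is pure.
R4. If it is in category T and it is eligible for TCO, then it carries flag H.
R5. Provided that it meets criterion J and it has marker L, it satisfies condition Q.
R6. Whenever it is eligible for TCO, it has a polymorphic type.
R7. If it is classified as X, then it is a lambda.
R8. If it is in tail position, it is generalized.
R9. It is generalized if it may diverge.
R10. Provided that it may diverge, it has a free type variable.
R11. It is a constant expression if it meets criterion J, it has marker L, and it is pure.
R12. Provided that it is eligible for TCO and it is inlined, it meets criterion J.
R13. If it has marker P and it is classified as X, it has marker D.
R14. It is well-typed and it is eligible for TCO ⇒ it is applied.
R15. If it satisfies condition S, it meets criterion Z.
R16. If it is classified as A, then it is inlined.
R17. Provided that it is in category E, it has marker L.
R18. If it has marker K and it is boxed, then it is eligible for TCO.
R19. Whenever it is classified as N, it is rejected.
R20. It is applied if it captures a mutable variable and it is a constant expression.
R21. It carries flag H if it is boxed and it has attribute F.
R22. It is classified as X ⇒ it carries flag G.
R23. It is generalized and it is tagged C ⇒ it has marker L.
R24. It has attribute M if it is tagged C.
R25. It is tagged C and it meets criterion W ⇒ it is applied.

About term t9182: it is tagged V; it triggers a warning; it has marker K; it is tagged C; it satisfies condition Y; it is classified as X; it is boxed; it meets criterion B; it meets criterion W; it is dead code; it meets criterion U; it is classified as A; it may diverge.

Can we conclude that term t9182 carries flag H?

By R9 (it may diverge): it is generalized.
By R16 (it is classified as A): it is inlined.
By R18 (it has marker K, it is boxed): it is eligible for TCO.
By R23 (it is generalized, it is tagged C): it has marker L.
By R25 (it is tagged C, it meets criterion W): it is applied.
By R3 (it is applied, it is classified as X): it is pure.
By R12 (it is eligible for TCO, it is inlined): it meets criterion J.
By R11 (it meets criterion J, it has marker L, it is pure): it is a constant expression.
By R2 (it is a constant expression): it carries flag H.

Yes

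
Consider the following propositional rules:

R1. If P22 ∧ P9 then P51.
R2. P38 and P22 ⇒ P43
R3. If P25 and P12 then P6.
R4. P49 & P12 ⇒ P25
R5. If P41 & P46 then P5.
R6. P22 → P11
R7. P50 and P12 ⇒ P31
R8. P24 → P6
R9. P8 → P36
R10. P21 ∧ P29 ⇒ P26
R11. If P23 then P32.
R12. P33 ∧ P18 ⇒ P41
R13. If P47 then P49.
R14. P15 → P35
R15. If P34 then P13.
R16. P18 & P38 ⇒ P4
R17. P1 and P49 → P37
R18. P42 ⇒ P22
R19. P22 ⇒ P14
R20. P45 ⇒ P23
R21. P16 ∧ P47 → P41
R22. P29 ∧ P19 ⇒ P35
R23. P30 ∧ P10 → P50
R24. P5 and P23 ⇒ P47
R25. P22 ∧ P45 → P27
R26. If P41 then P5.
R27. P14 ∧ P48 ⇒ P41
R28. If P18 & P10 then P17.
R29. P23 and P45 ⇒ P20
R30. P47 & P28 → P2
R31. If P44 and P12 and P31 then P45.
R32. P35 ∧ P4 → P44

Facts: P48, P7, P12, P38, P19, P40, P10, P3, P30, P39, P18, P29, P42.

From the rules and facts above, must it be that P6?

Yes

P4  (by R16: P18, P38)
P22  (by R18: P42)
P14  (by R19: P22)
P35  (by R22: P29, P19)
P50  (by R23: P30, P10)
P41  (by R27: P14, P48)
P44  (by R32: P35, P4)
P31  (by R7: P50, P12)
P5  (by R26: P41)
P45  (by R31: P44, P12, P31)
P23  (by R20: P45)
P47  (by R24: P5, P23)
P49  (by R13: P47)
P25  (by R4: P49, P12)
P6  (by R3: P25, P12)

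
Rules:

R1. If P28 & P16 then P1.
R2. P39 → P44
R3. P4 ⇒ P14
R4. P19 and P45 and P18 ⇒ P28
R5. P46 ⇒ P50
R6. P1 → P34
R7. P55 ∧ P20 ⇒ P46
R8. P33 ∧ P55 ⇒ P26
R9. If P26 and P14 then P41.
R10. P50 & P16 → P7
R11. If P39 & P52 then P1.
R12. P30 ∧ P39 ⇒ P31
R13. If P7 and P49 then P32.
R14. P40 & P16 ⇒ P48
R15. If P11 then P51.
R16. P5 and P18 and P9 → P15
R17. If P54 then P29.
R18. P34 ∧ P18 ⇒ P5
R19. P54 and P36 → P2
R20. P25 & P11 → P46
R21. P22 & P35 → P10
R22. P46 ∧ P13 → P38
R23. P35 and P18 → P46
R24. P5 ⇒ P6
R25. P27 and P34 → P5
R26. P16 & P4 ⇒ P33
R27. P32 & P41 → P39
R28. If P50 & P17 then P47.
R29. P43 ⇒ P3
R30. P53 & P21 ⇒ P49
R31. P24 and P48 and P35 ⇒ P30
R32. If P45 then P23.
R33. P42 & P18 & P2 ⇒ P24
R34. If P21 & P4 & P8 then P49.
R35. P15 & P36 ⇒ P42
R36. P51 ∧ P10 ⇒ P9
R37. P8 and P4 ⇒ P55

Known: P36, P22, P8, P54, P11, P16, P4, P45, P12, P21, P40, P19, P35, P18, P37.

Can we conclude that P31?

P14  (by R3: P4)
P28  (by R4: P19, P45, P18)
P48  (by R14: P40, P16)
P51  (by R15: P11)
P2  (by R19: P54, P36)
P10  (by R21: P22, P35)
P46  (by R23: P35, P18)
P33  (by R26: P16, P4)
P49  (by R34: P21, P4, P8)
P9  (by R36: P51, P10)
P55  (by R37: P8, P4)
P1  (by R1: P28, P16)
P50  (by R5: P46)
P34  (by R6: P1)
P26  (by R8: P33, P55)
P41  (by R9: P26, P14)
P7  (by R10: P50, P16)
P32  (by R13: P7, P49)
P5  (by R18: P34, P18)
P39  (by R27: P32, P41)
P15  (by R16: P5, P18, P9)
P42  (by R35: P15, P36)
P24  (by R33: P42, P18, P2)
P30  (by R31: P24, P48, P35)
P31  (by R12: P30, P39)

Yes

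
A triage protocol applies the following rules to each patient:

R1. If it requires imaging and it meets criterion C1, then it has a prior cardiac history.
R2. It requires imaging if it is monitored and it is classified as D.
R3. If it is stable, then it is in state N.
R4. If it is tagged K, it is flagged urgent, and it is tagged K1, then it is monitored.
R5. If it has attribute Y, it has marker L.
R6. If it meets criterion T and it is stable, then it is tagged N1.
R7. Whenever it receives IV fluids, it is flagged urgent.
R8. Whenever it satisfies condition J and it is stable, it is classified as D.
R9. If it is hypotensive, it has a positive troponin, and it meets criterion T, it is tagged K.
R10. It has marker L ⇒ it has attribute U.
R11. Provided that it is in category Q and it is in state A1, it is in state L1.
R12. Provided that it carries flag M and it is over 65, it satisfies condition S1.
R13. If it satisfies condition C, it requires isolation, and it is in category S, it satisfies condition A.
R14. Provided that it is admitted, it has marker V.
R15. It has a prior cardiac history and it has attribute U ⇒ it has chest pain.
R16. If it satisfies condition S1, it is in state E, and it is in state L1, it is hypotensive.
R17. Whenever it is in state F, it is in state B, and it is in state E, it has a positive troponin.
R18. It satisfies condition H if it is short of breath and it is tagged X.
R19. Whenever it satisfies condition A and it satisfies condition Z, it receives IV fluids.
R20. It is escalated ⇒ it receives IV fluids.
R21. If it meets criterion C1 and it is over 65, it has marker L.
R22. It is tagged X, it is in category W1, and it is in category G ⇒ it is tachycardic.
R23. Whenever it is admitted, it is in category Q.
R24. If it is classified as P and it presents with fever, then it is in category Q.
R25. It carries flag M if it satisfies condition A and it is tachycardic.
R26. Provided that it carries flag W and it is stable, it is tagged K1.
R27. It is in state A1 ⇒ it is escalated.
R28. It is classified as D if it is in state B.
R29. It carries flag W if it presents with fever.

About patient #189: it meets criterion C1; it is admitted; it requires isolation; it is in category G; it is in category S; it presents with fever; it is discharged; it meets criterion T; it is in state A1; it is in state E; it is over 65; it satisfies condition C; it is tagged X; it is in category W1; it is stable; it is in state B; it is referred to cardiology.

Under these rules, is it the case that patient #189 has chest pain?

Forward chaining from the given facts derives: is in state N, is tagged N1, satisfies condition A, has marker V, has marker L, is tachycardic, is in category Q, carries flag M, is escalated, is classified as D, carries flag W, has attribute U, is in state L1, satisfies condition S1, is hypotensive, receives IV fluids, is tagged K1, is flagged urgent.
The only rule concluding "it has chest pain" is R15, which needs "it has a prior cardiac history"; that is never established.

No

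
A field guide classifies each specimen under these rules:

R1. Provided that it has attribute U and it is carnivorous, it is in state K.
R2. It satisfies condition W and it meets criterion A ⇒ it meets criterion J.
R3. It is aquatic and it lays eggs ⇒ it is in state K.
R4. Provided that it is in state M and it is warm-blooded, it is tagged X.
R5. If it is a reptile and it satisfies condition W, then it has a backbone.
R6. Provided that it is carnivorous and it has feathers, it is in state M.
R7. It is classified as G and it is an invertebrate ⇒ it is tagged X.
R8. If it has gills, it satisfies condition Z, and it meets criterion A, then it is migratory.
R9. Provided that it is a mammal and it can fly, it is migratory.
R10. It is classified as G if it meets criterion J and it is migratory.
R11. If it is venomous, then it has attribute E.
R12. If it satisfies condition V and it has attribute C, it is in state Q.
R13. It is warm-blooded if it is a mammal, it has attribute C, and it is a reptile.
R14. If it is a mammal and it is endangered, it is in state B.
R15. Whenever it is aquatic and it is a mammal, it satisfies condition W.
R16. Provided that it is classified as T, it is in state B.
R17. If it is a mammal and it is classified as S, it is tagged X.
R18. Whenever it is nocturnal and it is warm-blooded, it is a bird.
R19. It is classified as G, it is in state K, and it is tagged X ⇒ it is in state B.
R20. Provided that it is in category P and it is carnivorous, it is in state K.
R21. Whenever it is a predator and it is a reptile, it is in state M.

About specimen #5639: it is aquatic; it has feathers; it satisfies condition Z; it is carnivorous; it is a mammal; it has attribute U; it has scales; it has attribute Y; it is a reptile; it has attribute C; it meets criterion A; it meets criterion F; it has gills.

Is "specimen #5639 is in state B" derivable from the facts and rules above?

Yes

By R1 (it has attribute U, it is carnivorous): it is in state K.
By R6 (it is carnivorous, it has feathers): it is in state M.
By R8 (it has gills, it satisfies condition Z, it meets criterion A): it is migratory.
By R13 (it is a mammal, it has attribute C, it is a reptile): it is warm-blooded.
By R15 (it is aquatic, it is a mammal): it satisfies condition W.
By R2 (it satisfies condition W, it meets criterion A): it meets criterion J.
By R4 (it is in state M, it is warm-blooded): it is tagged X.
By R10 (it meets criterion J, it is migratory): it is classified as G.
By R19 (it is classified as G, it is in state K, it is tagged X): it is in state B.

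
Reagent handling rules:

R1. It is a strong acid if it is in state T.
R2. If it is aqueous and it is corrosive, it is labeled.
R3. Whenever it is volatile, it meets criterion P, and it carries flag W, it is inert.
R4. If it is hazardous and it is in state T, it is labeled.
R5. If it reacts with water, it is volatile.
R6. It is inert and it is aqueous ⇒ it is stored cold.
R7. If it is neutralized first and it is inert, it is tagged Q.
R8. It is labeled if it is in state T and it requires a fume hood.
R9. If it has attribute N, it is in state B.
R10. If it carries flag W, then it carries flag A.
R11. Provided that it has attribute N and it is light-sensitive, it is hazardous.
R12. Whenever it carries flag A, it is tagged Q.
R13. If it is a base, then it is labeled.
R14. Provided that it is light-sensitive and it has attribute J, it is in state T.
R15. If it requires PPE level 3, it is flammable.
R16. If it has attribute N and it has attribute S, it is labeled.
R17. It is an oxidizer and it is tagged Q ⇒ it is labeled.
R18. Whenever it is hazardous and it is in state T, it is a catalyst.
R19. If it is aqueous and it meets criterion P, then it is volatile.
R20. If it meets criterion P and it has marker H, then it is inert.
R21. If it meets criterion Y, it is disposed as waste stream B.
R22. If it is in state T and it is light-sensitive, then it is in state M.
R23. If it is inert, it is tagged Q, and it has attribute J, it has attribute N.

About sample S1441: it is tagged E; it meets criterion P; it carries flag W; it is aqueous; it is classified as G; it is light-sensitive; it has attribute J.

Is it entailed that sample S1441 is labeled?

Yes

By R10 (it carries flag W): it carries flag A.
By R12 (it carries flag A): it is tagged Q.
By R14 (it is light-sensitive, it has attribute J): it is in state T.
By R19 (it is aqueous, it meets criterion P): it is volatile.
By R3 (it is volatile, it meets criterion P, it carries flag W): it is inert.
By R23 (it is inert, it is tagged Q, it has attribute J): it has attribute N.
By R11 (it has attribute N, it is light-sensitive): it is hazardous.
By R4 (it is hazardous, it is in state T): it is labeled.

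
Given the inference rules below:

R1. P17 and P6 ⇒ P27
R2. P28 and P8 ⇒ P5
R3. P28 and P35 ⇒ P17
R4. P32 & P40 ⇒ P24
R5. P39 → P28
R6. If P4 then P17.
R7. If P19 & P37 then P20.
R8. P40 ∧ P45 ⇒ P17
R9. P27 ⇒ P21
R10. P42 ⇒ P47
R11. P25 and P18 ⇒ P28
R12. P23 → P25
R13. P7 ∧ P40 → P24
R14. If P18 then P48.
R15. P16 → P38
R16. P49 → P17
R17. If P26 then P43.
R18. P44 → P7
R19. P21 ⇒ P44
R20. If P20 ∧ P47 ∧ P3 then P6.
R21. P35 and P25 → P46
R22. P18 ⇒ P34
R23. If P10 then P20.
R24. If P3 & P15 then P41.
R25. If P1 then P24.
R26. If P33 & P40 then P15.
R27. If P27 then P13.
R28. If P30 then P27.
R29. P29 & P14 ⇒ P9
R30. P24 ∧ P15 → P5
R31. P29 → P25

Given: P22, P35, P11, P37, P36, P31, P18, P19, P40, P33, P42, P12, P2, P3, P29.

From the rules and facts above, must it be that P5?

P20  (by R7: P19, P37)
P47  (by R10: P42)
P6  (by R20: P20, P47, P3)
P15  (by R26: P33, P40)
P25  (by R31: P29)
P28  (by R11: P25, P18)
P17  (by R3: P28, P35)
P27  (by R1: P17, P6)
P21  (by R9: P27)
P44  (by R19: P21)
P7  (by R18: P44)
P24  (by R13: P7, P40)
P5  (by R30: P24, P15)

Yes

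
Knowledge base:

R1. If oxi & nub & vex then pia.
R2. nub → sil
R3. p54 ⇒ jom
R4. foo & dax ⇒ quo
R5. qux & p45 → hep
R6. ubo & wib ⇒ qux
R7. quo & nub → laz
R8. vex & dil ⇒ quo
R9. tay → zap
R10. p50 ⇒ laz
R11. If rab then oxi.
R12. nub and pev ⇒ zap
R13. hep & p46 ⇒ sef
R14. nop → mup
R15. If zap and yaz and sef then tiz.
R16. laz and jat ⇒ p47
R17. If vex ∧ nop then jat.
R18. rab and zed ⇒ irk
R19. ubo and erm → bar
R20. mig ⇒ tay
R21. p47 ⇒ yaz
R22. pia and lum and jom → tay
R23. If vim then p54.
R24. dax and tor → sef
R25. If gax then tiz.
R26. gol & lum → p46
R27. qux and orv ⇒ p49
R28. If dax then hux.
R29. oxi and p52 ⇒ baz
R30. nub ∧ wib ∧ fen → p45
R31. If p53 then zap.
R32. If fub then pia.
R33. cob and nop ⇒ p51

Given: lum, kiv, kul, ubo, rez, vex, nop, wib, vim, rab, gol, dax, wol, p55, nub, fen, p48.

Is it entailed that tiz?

No

Forward chaining from the given facts derives: sil, qux, oxi, mup, jat, p54, p46, hux, p45, pia, jom, hep, sef, tay, zap.
Rules concluding tiz: R15 needs yaz; R25 needs gax — none of these are established.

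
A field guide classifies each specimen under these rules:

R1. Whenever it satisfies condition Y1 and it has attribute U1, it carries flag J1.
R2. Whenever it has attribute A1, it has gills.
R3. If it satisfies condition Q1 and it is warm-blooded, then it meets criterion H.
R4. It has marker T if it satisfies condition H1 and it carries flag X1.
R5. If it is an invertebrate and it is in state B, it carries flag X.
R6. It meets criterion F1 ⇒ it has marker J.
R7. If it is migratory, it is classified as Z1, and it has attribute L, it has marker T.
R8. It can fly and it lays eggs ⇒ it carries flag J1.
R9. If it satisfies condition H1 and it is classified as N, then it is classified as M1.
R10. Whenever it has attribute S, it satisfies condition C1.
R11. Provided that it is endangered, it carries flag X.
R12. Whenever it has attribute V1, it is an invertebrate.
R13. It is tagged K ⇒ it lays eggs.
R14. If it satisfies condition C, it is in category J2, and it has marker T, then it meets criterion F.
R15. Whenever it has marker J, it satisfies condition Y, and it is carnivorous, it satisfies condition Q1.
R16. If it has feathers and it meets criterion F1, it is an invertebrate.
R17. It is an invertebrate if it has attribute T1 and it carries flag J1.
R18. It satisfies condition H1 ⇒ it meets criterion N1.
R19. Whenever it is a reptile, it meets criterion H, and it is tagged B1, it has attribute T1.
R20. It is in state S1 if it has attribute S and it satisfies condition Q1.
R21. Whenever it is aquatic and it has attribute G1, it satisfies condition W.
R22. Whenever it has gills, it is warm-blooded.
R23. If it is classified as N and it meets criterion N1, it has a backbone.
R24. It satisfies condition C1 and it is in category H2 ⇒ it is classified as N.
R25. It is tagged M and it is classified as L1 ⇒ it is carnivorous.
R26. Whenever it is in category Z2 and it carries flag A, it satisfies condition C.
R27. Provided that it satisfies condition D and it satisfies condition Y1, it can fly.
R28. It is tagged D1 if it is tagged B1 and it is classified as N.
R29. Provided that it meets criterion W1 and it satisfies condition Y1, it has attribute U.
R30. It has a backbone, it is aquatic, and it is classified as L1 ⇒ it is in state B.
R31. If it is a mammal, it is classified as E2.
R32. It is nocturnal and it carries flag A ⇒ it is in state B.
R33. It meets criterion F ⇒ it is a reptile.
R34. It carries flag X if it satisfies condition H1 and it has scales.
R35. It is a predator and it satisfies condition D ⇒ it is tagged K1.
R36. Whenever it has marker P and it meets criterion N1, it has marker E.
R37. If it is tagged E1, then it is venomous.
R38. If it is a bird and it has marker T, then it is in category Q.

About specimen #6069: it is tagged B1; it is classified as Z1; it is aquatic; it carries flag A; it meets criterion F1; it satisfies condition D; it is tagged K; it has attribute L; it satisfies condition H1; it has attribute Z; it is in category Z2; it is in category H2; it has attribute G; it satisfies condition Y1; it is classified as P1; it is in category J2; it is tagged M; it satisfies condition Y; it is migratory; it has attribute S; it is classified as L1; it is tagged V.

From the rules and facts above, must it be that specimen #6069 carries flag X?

No

Forward chaining from the given facts derives: has marker J, has marker T, satisfies condition C1, lays eggs, meets criterion N1, is classified as N, is carnivorous, satisfies condition C, can fly, is tagged D1, carries flag J1, is classified as M1, meets criterion F, satisfies condition Q1, is in state S1, has a backbone, is in state B, is a reptile.
Rules concluding "it carries flag X": R5 needs "it is an invertebrate"; R11 needs "it is endangered"; R34 needs "it has scales" — none of these are established.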